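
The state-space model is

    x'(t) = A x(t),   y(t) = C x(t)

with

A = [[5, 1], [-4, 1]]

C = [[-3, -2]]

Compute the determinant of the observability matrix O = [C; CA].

CA = [[-7, -5]]
Observability matrix O = [C; CA] = [[-3, -2], [-7, -5]]
det(O) = (-3)·(-5) - (-2)·(-7) = 15 - 14 = 1
Since det(O) ≠ 0, rank(O) = 2 and the system is completely observable.

1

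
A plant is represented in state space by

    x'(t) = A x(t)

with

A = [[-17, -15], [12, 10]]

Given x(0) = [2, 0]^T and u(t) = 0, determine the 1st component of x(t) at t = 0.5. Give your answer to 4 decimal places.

-2.1222

det(sI - A) = s^2 - (tr A)s + det A, with tr A = (-17) + 10 = -7 and det A = (-17)·10 - (-15)·12 = -170 - (-180) = 10.
So p(s) = det(sI - A) = s^2 + 7s + 10.
Factor s^2 + 7s + 10: two numbers with sum -7 and product 10 are -2 and -5, so s^2 + 7s + 10 = (s + 2)(s + 5).
Hence p(s) = (s + 2) (s + 5), with roots -5, -2.
The eigenvalues -5, -2 are distinct and real, so A is diagonalisable and x(t) = e^{At} x(0) = V diag(e^{λ_i t}) V^{-1} x(0), where the columns of V are the eigenvectors.
λ = -5: A - (-5)I = [[-12, -15], [12, 15]]. Row 1 gives (-12)·v1 + (-15)·v2 = 0, so take v_1 = [5, -4]^T.
λ = -2: A - (-2)I = [[-15, -15], [12, 12]]. Row 1 gives (-15)·v1 + (-15)·v2 = 0, so take v_2 = [-1, 1]^T.
V = [v_1 v_2] = [[5, -1], [-4, 1]] has det V = 1, so V^{-1} = adj(V)/det V = [[1, 1], [4, 5]].
Modal coordinates z(0) = V^{-1} x(0): 1·2 + 1·0 = 2; 4·2 + 5·0 = 8; so z(0) = [2, 8]^T.
x_1(t) = Σ_i (v_i)_1 · z_i(0) · e^{λ_i t} (row 1 of V times the modal terms).
x_1(0.5) = 5·2·e^{-5·0.5} + (-1)·8·e^{-2·0.5} = 10·0.082085 + (-8)·0.367879 = -2.1222.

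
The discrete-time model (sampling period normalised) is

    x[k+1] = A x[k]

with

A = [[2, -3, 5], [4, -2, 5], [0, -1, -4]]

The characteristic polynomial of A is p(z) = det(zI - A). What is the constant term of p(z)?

Expand det(zI - A) for the 3×3 matrix.
p(z) = z^3 + 4z^2 + 13z + 42.
(Check: constant term = det(-A) = (-1)^3 det A = 42; coefficient of z^2 = -tr A = 4.)
The constant term is 42.

42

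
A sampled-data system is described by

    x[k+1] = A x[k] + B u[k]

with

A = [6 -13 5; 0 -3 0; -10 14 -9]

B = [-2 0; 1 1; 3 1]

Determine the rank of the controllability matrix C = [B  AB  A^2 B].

2

AB = [[-10, -8], [-3, -3], [7, 5]]
A^2B = [[14, 16], [9, 9], [-5, -7]]
Controllability matrix C = [B  AB  A^2B] = [[-2, 0, -10, -8, 14, 16], [1, 1, -3, -3, 9, 9], [3, 1, 7, 5, -5, -7]]
The rows r1, r2, r3 of C are linearly dependent: r1 - r2 + r3 = 0 (check each entry), so rank(C) ≤ 2.
The 2×2 minor from rows 1, 2, columns 1, 2 is (-2)·1 - 0·1 = -2 - 0 = -2 ≠ 0, so rank(C) = 2.
rank(C) = 2 < n = 3, so the pair (A, B) is not completely controllable.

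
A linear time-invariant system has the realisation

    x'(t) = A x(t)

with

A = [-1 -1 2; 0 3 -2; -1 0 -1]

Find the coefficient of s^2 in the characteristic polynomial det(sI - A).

-1

Expand det(sI - A) for the 3×3 matrix.
p(s) = s^3 - s^2 - 3s - 7.
(Check: constant term = det(-A) = (-1)^3 det A = -7; coefficient of s^2 = -tr A = -1.)
The coefficient of s^2 is -1.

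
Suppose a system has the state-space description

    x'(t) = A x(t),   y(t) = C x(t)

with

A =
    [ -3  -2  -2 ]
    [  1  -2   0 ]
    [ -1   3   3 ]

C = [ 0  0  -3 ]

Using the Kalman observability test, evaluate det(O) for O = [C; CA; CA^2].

378

CA = [[3, -9, -9]]
CA^2 = [[-9, -15, -33]]
Observability matrix O = [C; CA; CA^2] = [[0, 0, -3], [3, -9, -9], [-9, -15, -33]]
Expanding along the first row, det(O) = 0·((-9)·(-33) - (-9)·(-15)) - 0·(3·(-33) - (-9)·(-9)) + (-3)·(3·(-15) - (-9)·(-9)) = 0·162 - 0·(-180) + (-3)·(-126) = 378
Since det(O) ≠ 0, rank(O) = 3 and the system is completely observable.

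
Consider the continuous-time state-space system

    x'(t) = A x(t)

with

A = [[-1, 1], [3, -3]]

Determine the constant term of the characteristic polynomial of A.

For a 2×2 matrix, det(sI - A) = s^2 - (tr A)s + det A.
tr A = -4, det A = 0.
So p(s) = s^2 + 4s.
The constant term is 0.

0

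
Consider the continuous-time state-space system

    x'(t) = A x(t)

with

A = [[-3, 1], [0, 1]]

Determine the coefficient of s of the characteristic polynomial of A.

2

For a 2×2 matrix, det(sI - A) = s^2 - (tr A)s + det A.
tr A = -2, det A = -3.
So p(s) = s^2 + 2s - 3.
The coefficient of s is 2.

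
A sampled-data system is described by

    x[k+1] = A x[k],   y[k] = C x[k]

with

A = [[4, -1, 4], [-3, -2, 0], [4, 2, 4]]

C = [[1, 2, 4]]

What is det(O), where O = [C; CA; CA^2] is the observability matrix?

876

CA = [[14, 3, 20]]
CA^2 = [[127, 20, 136]]
Observability matrix O = [C; CA; CA^2] = [[1, 2, 4], [14, 3, 20], [127, 20, 136]]
Expanding along the first row, det(O) = 1·(3·136 - 20·20) - 2·(14·136 - 20·127) + 4·(14·20 - 3·127) = 1·8 - 2·(-636) + 4·(-101) = 876
Since det(O) ≠ 0, rank(O) = 3 and the system is completely observable.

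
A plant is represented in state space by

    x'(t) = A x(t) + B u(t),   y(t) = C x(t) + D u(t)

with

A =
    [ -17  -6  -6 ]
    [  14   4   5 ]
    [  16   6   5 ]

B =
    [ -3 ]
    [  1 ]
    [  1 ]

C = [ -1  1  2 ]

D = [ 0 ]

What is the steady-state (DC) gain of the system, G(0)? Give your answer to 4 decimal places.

G(0) = C(-A)^{-1}B + D = -C A^{-1} B + D.
det A = -10, so A^{-1} = (1/-10)·adj(A) = [[1, 3/5, 3/5], [-1, -11/10, -1/10], [-2, -3/5, -8/5]]
A^{-1} B = [-9/5, 9/5, 19/5]^T
C A^{-1} B = 56/5
G(0) = D - C A^{-1} B = 0 - (56/5) = -56/5 ≈ -11.2000

-11.2000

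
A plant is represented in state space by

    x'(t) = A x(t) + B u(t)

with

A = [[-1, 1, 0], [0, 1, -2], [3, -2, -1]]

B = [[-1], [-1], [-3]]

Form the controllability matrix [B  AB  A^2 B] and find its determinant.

127

AB = [[0], [5], [2]]
A^2B = [[5], [1], [-12]]
Controllability matrix C = [B  AB  A^2B] = [[-1, 0, 5], [-1, 5, 1], [-3, 2, -12]]
Expanding along the first row, det(C) = (-1)·(5·(-12) - 1·2) - 0·((-1)·(-12) - 1·(-3)) + 5·((-1)·2 - 5·(-3)) = (-1)·(-62) - 0·15 + 5·13 = 127
Since det(C) ≠ 0, rank(C) = 3 and the system is completely controllable.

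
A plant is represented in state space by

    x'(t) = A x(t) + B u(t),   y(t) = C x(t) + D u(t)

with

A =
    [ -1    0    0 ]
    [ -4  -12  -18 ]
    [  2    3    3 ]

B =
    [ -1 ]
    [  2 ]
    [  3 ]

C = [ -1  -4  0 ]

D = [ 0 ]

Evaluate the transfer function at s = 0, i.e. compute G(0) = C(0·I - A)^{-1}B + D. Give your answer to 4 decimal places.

G(0) = C(-A)^{-1}B + D = -C A^{-1} B + D.
det A = -18, so A^{-1} = (1/-18)·adj(A) = [[-1, 0, 0], [4/3, 1/6, 1], [-2/3, -1/6, -2/3]]
A^{-1} B = [1, 2, -5/3]^T
C A^{-1} B = -9
G(0) = D - C A^{-1} B = 0 - (-9) = 9

9.0000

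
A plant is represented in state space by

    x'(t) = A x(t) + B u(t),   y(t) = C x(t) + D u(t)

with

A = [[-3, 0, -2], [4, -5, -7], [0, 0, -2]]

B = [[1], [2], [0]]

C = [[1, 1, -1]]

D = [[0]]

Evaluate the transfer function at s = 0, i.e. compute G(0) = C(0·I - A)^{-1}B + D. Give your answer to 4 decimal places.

1.0000

G(0) = C(-A)^{-1}B + D = -C A^{-1} B + D.
det A = -30, so A^{-1} = (1/-30)·adj(A) = [[-1/3, 0, 1/3], [-4/15, -1/5, 29/30], [0, 0, -1/2]]
A^{-1} B = [-1/3, -2/3, 0]^T
C A^{-1} B = -1
G(0) = D - C A^{-1} B = 0 - (-1) = 1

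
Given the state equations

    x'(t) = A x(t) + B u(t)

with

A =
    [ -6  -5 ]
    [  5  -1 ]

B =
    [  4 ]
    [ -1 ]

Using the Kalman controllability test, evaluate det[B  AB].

AB = [[-19], [21]]
Controllability matrix C = [B  AB] = [[4, -19], [-1, 21]]
det(C) = 4·21 - (-19)·(-1) = 84 - 19 = 65
Since det(C) ≠ 0, rank(C) = 2 and the system is completely controllable.

65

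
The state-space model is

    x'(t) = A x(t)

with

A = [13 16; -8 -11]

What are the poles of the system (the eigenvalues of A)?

det(sI - A) = s^2 - (tr A)s + det A, with tr A = 13 + (-11) = 2 and det A = 13·(-11) - 16·(-8) = -143 - (-128) = -15.
So p(s) = det(sI - A) = s^2 - 2s - 15.
Factor s^2 - 2s - 15: two numbers with sum 2 and product -15 are 5 and -3, so s^2 - 2s - 15 = (s - 5)(s + 3).
Hence p(s) = (s - 5) (s + 3), with roots -3, 5.
At least one eigenvalue has non-negative real part, so the system is not asymptotically stable.

-3, 5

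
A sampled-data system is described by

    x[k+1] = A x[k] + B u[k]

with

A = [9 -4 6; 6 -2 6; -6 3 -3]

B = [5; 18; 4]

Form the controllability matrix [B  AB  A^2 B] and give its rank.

AB = [[-3], [18], [12]]
A^2B = [[-27], [18], [36]]
Controllability matrix C = [B  AB  A^2B] = [[5, -3, -27], [18, 18, 18], [4, 12, 36]]
The rows r1, r2, r3 of C are linearly dependent: 2·r1 - r2 + 2·r3 = 0 (check each entry), so rank(C) ≤ 2.
The 2×2 minor from rows 1, 2, columns 1, 2 is 5·18 - (-3)·18 = 90 - (-54) = 144 ≠ 0, so rank(C) = 2.
rank(C) = 2 < n = 3, so the pair (A, B) is not completely controllable.

2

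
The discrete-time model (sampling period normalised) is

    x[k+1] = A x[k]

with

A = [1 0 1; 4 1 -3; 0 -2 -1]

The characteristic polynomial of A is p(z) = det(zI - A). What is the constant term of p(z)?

Expand det(zI - A) for the 3×3 matrix.
p(z) = z^3 - z^2 - 7z + 15.
(Check: constant term = det(-A) = (-1)^3 det A = 15; coefficient of z^2 = -tr A = -1.)
The constant term is 15.

15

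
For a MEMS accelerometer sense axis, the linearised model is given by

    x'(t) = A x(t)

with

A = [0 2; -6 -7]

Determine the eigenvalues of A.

det(sI - A) = s^2 - (tr A)s + det A, with tr A = 0 + (-7) = -7 and det A = 0·(-7) - 2·(-6) = 0 - (-12) = 12.
So p(s) = det(sI - A) = s^2 + 7s + 12.
Factor s^2 + 7s + 12: two numbers with sum -7 and product 12 are -3 and -4, so s^2 + 7s + 12 = (s + 3)(s + 4).
Hence p(s) = (s + 3) (s + 4), with roots -4, -3.
All eigenvalues have negative real part, so the system is asymptotically stable.

-4, -3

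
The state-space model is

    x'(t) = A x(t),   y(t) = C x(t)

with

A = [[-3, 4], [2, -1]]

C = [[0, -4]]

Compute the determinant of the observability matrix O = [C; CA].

-32

CA = [[-8, 4]]
Observability matrix O = [C; CA] = [[0, -4], [-8, 4]]
det(O) = 0·4 - (-4)·(-8) = 0 - 32 = -32
Since det(O) ≠ 0, rank(O) = 2 and the system is completely observable.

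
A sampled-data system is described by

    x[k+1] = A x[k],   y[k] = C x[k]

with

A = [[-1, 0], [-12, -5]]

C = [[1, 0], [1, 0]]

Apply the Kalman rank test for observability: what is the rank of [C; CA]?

CA = [[-1, 0], [-1, 0]]
Observability matrix O = [C; CA] = [[1, 0], [1, 0], [-1, 0], [-1, 0]]
Every row of O is a scalar multiple of row 1 = [1, 0] (multipliers 1, 1, -1, -1), so the rows span a one-dimensional space.
O ≠ 0, hence rank(O) = 1.
rank(O) = 1 < n = 2, so the pair (A, C) is not completely observable.

1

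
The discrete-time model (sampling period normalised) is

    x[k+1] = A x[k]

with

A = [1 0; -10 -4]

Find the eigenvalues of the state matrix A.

-4, 1

det(zI - A) = z^2 - (tr A)z + det A, with tr A = 1 + (-4) = -3 and det A = 1·(-4) - 0·(-10) = -4 - 0 = -4.
So p(z) = det(zI - A) = z^2 + 3z - 4.
Factor z^2 + 3z - 4: two numbers with sum -3 and product -4 are 1 and -4, so z^2 + 3z - 4 = (z - 1)(z + 4).
Hence p(z) = (z - 1) (z + 4), with roots -4, 1.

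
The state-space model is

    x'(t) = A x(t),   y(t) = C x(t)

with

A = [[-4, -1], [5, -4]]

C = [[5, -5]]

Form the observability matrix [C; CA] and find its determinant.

CA = [[-45, 15]]
Observability matrix O = [C; CA] = [[5, -5], [-45, 15]]
det(O) = 5·15 - (-5)·(-45) = 75 - 225 = -150
Since det(O) ≠ 0, rank(O) = 2 and the system is completely observable.

-150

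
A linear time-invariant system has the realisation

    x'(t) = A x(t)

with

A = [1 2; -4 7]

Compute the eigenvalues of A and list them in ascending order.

det(sI - A) = s^2 - (tr A)s + det A, with tr A = 1 + 7 = 8 and det A = 1·7 - 2·(-4) = 7 - (-8) = 15.
So p(s) = det(sI - A) = s^2 - 8s + 15.
Factor s^2 - 8s + 15: two numbers with sum 8 and product 15 are 5 and 3, so s^2 - 8s + 15 = (s - 5)(s - 3).
Hence p(s) = (s - 5) (s - 3), with roots 3, 5.
At least one eigenvalue has non-negative real part, so the system is not asymptotically stable.

3, 5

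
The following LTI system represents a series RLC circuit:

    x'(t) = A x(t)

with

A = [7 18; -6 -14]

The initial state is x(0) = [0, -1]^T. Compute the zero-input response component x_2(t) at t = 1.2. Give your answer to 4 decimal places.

det(sI - A) = s^2 - (tr A)s + det A, with tr A = 7 + (-14) = -7 and det A = 7·(-14) - 18·(-6) = -98 - (-108) = 10.
So p(s) = det(sI - A) = s^2 + 7s + 10.
Factor s^2 + 7s + 10: two numbers with sum -7 and product 10 are -2 and -5, so s^2 + 7s + 10 = (s + 2)(s + 5).
Hence p(s) = (s + 2) (s + 5), with roots -5, -2.
The eigenvalues -5, -2 are distinct and real, so A is diagonalisable and x(t) = e^{At} x(0) = V diag(e^{λ_i t}) V^{-1} x(0), where the columns of V are the eigenvectors.
λ = -5: A - (-5)I = [[12, 18], [-6, -9]]. Row 1 gives 12·v1 + 18·v2 = 0, so take v_1 = [-3, 2]^T.
λ = -2: A - (-2)I = [[9, 18], [-6, -12]]. Row 1 gives 9·v1 + 18·v2 = 0, so take v_2 = [-2, 1]^T.
V = [v_1 v_2] = [[-3, -2], [2, 1]] has det V = 1, so V^{-1} = adj(V)/det V = [[1, 2], [-2, -3]].
Modal coordinates z(0) = V^{-1} x(0): 1·0 + 2·(-1) = -2; (-2)·0 + (-3)·(-1) = 3; so z(0) = [-2, 3]^T.
x_2(t) = Σ_i (v_i)_2 · z_i(0) · e^{λ_i t} (row 2 of V times the modal terms).
x_2(1.2) = 2·(-2)·e^{-5·1.2} + 1·3·e^{-2·1.2} = (-4)·0.002479 + 3·0.090718 = 0.2622.

0.2622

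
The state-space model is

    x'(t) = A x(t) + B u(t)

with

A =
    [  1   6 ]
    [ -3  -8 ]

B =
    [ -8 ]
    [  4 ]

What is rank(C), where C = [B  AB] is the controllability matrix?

AB = [[16], [-8]]
Controllability matrix C = [B  AB] = [[-8, 16], [4, -8]]
Every column of C is a scalar multiple of column 1 = [-8, 4] (multipliers 1, -2), so the columns span a one-dimensional space.
C ≠ 0, hence rank(C) = 1.
rank(C) = 1 < n = 2, so the pair (A, B) is not completely controllable.

1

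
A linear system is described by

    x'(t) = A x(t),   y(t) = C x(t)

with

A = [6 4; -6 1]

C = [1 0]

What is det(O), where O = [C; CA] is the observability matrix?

CA = [[6, 4]]
Observability matrix O = [C; CA] = [[1, 0], [6, 4]]
det(O) = 1·4 - 0·6 = 4 - 0 = 4
Since det(O) ≠ 0, rank(O) = 2 and the system is completely observable.

4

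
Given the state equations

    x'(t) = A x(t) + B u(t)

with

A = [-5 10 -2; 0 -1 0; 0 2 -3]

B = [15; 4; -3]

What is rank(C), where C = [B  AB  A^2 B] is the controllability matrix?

2

AB = [[-29], [-4], [17]]
A^2B = [[71], [4], [-59]]
Controllability matrix C = [B  AB  A^2B] = [[15, -29, 71], [4, -4, 4], [-3, 17, -59]]
The rows r1, r2, r3 of C are linearly dependent: r1 - 3·r2 + r3 = 0 (check each entry), so rank(C) ≤ 2.
The 2×2 minor from rows 1, 2, columns 1, 2 is 15·(-4) - (-29)·4 = -60 - (-116) = 56 ≠ 0, so rank(C) = 2.
rank(C) = 2 < n = 3, so the pair (A, B) is not completely controllable.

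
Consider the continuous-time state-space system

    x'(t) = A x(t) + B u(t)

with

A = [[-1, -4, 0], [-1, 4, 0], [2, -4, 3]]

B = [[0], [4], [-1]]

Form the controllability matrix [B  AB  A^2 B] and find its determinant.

-5632

AB = [[-16], [16], [-19]]
A^2B = [[-48], [80], [-153]]
Controllability matrix C = [B  AB  A^2B] = [[0, -16, -48], [4, 16, 80], [-1, -19, -153]]
Expanding along the first row, det(C) = 0·(16·(-153) - 80·(-19)) - (-16)·(4·(-153) - 80·(-1)) + (-48)·(4·(-19) - 16·(-1)) = 0·(-928) - (-16)·(-532) + (-48)·(-60) = -5632
Since det(C) ≠ 0, rank(C) = 3 and the system is completely controllable.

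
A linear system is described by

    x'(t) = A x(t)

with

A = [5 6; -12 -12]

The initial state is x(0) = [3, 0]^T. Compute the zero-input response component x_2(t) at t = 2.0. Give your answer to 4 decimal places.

det(sI - A) = s^2 - (tr A)s + det A, with tr A = 5 + (-12) = -7 and det A = 5·(-12) - 6·(-12) = -60 - (-72) = 12.
So p(s) = det(sI - A) = s^2 + 7s + 12.
Factor s^2 + 7s + 12: two numbers with sum -7 and product 12 are -3 and -4, so s^2 + 7s + 12 = (s + 3)(s + 4).
Hence p(s) = (s + 3) (s + 4), with roots -4, -3.
The eigenvalues -4, -3 are distinct and real, so A is diagonalisable and x(t) = e^{At} x(0) = V diag(e^{λ_i t}) V^{-1} x(0), where the columns of V are the eigenvectors.
λ = -4: A - (-4)I = [[9, 6], [-12, -8]]. Row 1 gives 9·v1 + 6·v2 = 0, so take v_1 = [-2, 3]^T.
λ = -3: A - (-3)I = [[8, 6], [-12, -9]]. Row 1 gives 8·v1 + 6·v2 = 0, so take v_2 = [-3, 4]^T.
V = [v_1 v_2] = [[-2, -3], [3, 4]] has det V = 1, so V^{-1} = adj(V)/det V = [[4, 3], [-3, -2]].
Modal coordinates z(0) = V^{-1} x(0): 4·3 + 3·0 = 12; (-3)·3 + (-2)·0 = -9; so z(0) = [12, -9]^T.
x_2(t) = Σ_i (v_i)_2 · z_i(0) · e^{λ_i t} (row 2 of V times the modal terms).
x_2(2.0) = 3·12·e^{-4·2.0} + 4·(-9)·e^{-3·2.0} = 36·0.000335 + (-36)·0.002479 = -0.0772.

-0.0772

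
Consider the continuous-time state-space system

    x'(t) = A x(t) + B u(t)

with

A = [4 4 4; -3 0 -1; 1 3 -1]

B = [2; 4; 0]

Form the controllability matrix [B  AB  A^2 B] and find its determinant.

AB = [[24], [-6], [14]]
A^2B = [[128], [-86], [-8]]
Controllability matrix C = [B  AB  A^2B] = [[2, 24, 128], [4, -6, -86], [0, 14, -8]]
Expanding along the first row, det(C) = 2·((-6)·(-8) - (-86)·14) - 24·(4·(-8) - (-86)·0) + 128·(4·14 - (-6)·0) = 2·1252 - 24·(-32) + 128·56 = 10440
Since det(C) ≠ 0, rank(C) = 3 and the system is completely controllable.

10440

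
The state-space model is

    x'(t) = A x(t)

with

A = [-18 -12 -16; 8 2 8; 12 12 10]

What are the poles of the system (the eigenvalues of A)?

-6, -2, 2

det(sI - A) = s^3 - (tr A)s^2 + (M11 + M22 + M33)s - det A, where Mii is the 2×2 principal minor of A obtained by deleting row i and column i.
tr A = (-18) + 2 + 10 = -6; M11 = 2·10 - 8·12 = 20 - 96 = -76; M22 = (-18)·10 - (-16)·12 = -180 - (-192) = 12; M33 = (-18)·2 - (-12)·8 = -36 - (-96) = 60; sum of minors = -4.
det A = (-18)·(2·10 - 8·12) - (-12)·(8·10 - 8·12) + (-16)·(8·12 - 2·12) = (-18)·(-76) - (-12)·(-16) + (-16)·72 = 24.
So p(s) = det(sI - A) = s^3 + 6s^2 - 4s - 24.
Rational-root test: any integer root divides -24. Testing small divisors, s = -2 works: p(-2) = -8 + 24 + 8 + (-24) = 0, so (s + 2) is a factor.
Dividing, p(s) = (s + 2)(s^2 + 4s - 12).
Factor s^2 + 4s - 12: two numbers with sum -4 and product -12 are 2 and -6, so s^2 + 4s - 12 = (s - 2)(s + 6).
Hence p(s) = (s - 2) (s + 2) (s + 6), with roots -6, -2, 2.
At least one eigenvalue has non-negative real part, so the system is not asymptotically stable.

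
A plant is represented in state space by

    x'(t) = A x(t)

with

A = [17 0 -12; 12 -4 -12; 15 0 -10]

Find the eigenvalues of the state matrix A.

-4, 2, 5

det(sI - A) = s^3 - (tr A)s^2 + (M11 + M22 + M33)s - det A, where Mii is the 2×2 principal minor of A obtained by deleting row i and column i.
tr A = 17 + (-4) + (-10) = 3; M11 = (-4)·(-10) - (-12)·0 = 40 - 0 = 40; M22 = 17·(-10) - (-12)·15 = -170 - (-180) = 10; M33 = 17·(-4) - 0·12 = -68 - 0 = -68; sum of minors = -18.
det A = 17·((-4)·(-10) - (-12)·0) - 0·(12·(-10) - (-12)·15) + (-12)·(12·0 - (-4)·15) = 17·40 - 0·60 + (-12)·60 = -40.
So p(s) = det(sI - A) = s^3 - 3s^2 - 18s + 40.
Rational-root test: any integer root divides 40. Testing small divisors, s = 2 works: p(2) = 8 + (-12) + (-36) + 40 = 0, so (s - 2) is a factor.
Dividing, p(s) = (s - 2)(s^2 - s - 20).
Factor s^2 - s - 20: two numbers with sum 1 and product -20 are 5 and -4, so s^2 - s - 20 = (s - 5)(s + 4).
Hence p(s) = (s - 5) (s - 2) (s + 4), with roots -4, 2, 5.
At least one eigenvalue has non-negative real part, so the system is not asymptotically stable.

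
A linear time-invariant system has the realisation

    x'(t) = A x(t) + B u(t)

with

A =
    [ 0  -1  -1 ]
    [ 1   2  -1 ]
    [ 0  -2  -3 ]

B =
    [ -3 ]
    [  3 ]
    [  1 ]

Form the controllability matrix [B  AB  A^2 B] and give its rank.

3

AB = [[-4], [2], [-9]]
A^2B = [[7], [9], [23]]
Controllability matrix C = [B  AB  A^2B] = [[-3, -4, 7], [3, 2, 9], [1, -9, 23]]
det(C) = (-3)·(2·23 - 9·(-9)) - (-4)·(3·23 - 9·1) + 7·(3·(-9) - 2·1) = (-3)·127 - (-4)·60 + 7·(-29) = -344 ≠ 0, so rank(C) = 3.
rank(C) = 3 = n, so the pair (A, B) is completely controllable.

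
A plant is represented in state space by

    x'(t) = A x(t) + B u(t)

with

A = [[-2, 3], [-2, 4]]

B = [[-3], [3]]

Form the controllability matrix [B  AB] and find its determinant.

AB = [[15], [18]]
Controllability matrix C = [B  AB] = [[-3, 15], [3, 18]]
det(C) = (-3)·18 - 15·3 = -54 - 45 = -99
Since det(C) ≠ 0, rank(C) = 2 and the system is completely controllable.

-99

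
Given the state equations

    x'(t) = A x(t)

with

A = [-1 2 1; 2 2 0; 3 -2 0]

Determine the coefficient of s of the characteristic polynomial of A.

Expand det(sI - A) for the 3×3 matrix.
p(s) = s^3 - s^2 - 9s + 10.
(Check: constant term = det(-A) = (-1)^3 det A = 10; coefficient of s^2 = -tr A = -1.)
The coefficient of s is -9.

-9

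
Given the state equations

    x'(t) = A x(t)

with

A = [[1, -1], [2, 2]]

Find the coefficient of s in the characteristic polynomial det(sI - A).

-3

For a 2×2 matrix, det(sI - A) = s^2 - (tr A)s + det A.
tr A = 3, det A = 4.
So p(s) = s^2 - 3s + 4.
The coefficient of s is -3.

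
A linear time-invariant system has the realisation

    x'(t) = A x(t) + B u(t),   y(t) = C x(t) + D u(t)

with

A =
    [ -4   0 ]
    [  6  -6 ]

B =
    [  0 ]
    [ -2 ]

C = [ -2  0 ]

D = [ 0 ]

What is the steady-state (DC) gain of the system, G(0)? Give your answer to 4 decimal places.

G(0) = C(-A)^{-1}B + D = -C A^{-1} B + D.
det A = 24, so A^{-1} = (1/24)·adj(A) = [[-1/4, 0], [-1/4, -1/6]]
A^{-1} B = [0, 1/3]^T
C A^{-1} B = 0
G(0) = D - C A^{-1} B = 0 - (0) = 0

0.0000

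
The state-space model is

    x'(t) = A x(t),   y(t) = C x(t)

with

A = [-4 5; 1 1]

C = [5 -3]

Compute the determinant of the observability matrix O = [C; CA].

CA = [[-23, 22]]
Observability matrix O = [C; CA] = [[5, -3], [-23, 22]]
det(O) = 5·22 - (-3)·(-23) = 110 - 69 = 41
Since det(O) ≠ 0, rank(O) = 2 and the system is completely observable.

41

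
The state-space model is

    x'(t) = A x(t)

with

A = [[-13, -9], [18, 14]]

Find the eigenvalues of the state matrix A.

-4, 5

det(sI - A) = s^2 - (tr A)s + det A, with tr A = (-13) + 14 = 1 and det A = (-13)·14 - (-9)·18 = -182 - (-162) = -20.
So p(s) = det(sI - A) = s^2 - s - 20.
Factor s^2 - s - 20: two numbers with sum 1 and product -20 are 5 and -4, so s^2 - s - 20 = (s - 5)(s + 4).
Hence p(s) = (s - 5) (s + 4), with roots -4, 5.
At least one eigenvalue has non-negative real part, so the system is not asymptotically stable.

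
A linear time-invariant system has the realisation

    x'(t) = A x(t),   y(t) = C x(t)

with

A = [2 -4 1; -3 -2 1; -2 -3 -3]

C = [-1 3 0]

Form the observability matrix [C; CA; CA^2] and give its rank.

CA = [[-11, -2, 2]]
CA^2 = [[-20, 42, -19]]
Observability matrix O = [C; CA; CA^2] = [[-1, 3, 0], [-11, -2, 2], [-20, 42, -19]]
det(O) = (-1)·((-2)·(-19) - 2·42) - 3·((-11)·(-19) - 2·(-20)) + 0·((-11)·42 - (-2)·(-20)) = (-1)·(-46) - 3·249 + 0·(-502) = -701 ≠ 0, so rank(O) = 3.
rank(O) = 3 = n, so the pair (A, C) is completely observable.

3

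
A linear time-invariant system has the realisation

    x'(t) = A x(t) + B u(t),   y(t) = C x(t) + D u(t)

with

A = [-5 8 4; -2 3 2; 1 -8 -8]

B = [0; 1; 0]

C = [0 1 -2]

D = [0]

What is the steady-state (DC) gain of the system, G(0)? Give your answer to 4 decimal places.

5.0000

G(0) = C(-A)^{-1}B + D = -C A^{-1} B + D.
det A = -20, so A^{-1} = (1/-20)·adj(A) = [[2/5, -8/5, -1/5], [7/10, -9/5, -1/10], [-13/20, 8/5, -1/20]]
A^{-1} B = [-8/5, -9/5, 8/5]^T
C A^{-1} B = -5
G(0) = D - C A^{-1} B = 0 - (-5) = 5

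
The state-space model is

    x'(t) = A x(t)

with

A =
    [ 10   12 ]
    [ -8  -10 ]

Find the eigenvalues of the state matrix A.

det(sI - A) = s^2 - (tr A)s + det A, with tr A = 10 + (-10) = 0 and det A = 10·(-10) - 12·(-8) = -100 - (-96) = -4.
So p(s) = det(sI - A) = s^2 - 4.
Factor s^2 - 4: two numbers with sum 0 and product -4 are 2 and -2, so s^2 - 4 = (s - 2)(s + 2).
Hence p(s) = (s - 2) (s + 2), with roots -2, 2.
At least one eigenvalue has non-negative real part, so the system is not asymptotically stable.

-2, 2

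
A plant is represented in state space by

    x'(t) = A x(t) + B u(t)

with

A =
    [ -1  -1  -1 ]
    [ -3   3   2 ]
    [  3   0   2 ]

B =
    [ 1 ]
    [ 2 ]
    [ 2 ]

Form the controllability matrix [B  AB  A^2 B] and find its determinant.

AB = [[-5], [7], [7]]
A^2B = [[-9], [50], [-1]]
Controllability matrix C = [B  AB  A^2B] = [[1, -5, -9], [2, 7, 50], [2, 7, -1]]
Expanding along the first row, det(C) = 1·(7·(-1) - 50·7) - (-5)·(2·(-1) - 50·2) + (-9)·(2·7 - 7·2) = 1·(-357) - (-5)·(-102) + (-9)·0 = -867
Since det(C) ≠ 0, rank(C) = 3 and the system is completely controllable.

-867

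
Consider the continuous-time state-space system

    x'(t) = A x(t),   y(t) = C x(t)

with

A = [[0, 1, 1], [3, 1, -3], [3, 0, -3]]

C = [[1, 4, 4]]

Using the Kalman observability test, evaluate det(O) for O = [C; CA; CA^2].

CA = [[24, 5, -23]]
CA^2 = [[-54, 29, 78]]
Observability matrix O = [C; CA; CA^2] = [[1, 4, 4], [24, 5, -23], [-54, 29, 78]]
Expanding along the first row, det(O) = 1·(5·78 - (-23)·29) - 4·(24·78 - (-23)·(-54)) + 4·(24·29 - 5·(-54)) = 1·1057 - 4·630 + 4·966 = 2401
Since det(O) ≠ 0, rank(O) = 3 and the system is completely observable.

2401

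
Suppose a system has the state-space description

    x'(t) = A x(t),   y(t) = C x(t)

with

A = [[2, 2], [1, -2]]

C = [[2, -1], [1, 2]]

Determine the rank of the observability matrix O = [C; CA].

2

CA = [[3, 6], [4, -2]]
Observability matrix O = [C; CA] = [[2, -1], [1, 2], [3, 6], [4, -2]]
Take the 2×2 submatrix of O formed by rows 1, 2: [[2, -1], [1, 2]]. Its determinant is 2·2 - (-1)·1 = 4 - (-1) = 5 ≠ 0.
So rank(O) ≥ 2; since O has 2 columns, rank(O) = 2.
rank(O) = 2 = n, so the pair (A, C) is completely observable.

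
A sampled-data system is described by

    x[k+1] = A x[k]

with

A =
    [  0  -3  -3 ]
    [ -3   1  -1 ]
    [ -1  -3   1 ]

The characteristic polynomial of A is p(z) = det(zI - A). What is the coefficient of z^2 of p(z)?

-2

Expand det(zI - A) for the 3×3 matrix.
p(z) = z^3 - 2z^2 - 14z + 42.
(Check: constant term = det(-A) = (-1)^3 det A = 42; coefficient of z^2 = -tr A = -2.)
The coefficient of z^2 is -2.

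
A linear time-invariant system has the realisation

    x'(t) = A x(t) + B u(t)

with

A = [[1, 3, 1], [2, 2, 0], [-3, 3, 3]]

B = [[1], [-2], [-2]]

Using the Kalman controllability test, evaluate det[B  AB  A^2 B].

AB = [[-7], [-2], [-15]]
A^2B = [[-28], [-18], [-30]]
Controllability matrix C = [B  AB  A^2B] = [[1, -7, -28], [-2, -2, -18], [-2, -15, -30]]
Expanding along the first row, det(C) = 1·((-2)·(-30) - (-18)·(-15)) - (-7)·((-2)·(-30) - (-18)·(-2)) + (-28)·((-2)·(-15) - (-2)·(-2)) = 1·(-210) - (-7)·24 + (-28)·26 = -770
Since det(C) ≠ 0, rank(C) = 3 and the system is completely controllable.

-770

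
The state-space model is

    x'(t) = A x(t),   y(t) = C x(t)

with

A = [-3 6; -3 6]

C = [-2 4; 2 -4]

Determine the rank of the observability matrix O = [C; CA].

1

CA = [[-6, 12], [6, -12]]
Observability matrix O = [C; CA] = [[-2, 4], [2, -4], [-6, 12], [6, -12]]
Every row of O is a scalar multiple of row 1 = [-2, 4] (multipliers 1, -1, 3, -3), so the rows span a one-dimensional space.
O ≠ 0, hence rank(O) = 1.
rank(O) = 1 < n = 2, so the pair (A, C) is not completely observable.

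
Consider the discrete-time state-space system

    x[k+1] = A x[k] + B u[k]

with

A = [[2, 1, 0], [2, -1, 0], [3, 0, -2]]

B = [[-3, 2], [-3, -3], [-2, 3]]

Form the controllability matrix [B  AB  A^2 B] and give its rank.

3

AB = [[-9, 1], [-3, 7], [-5, 0]]
A^2B = [[-21, 9], [-15, -5], [-17, 3]]
Controllability matrix C = [B  AB  A^2B] = [[-3, 2, -9, 1, -21, 9], [-3, -3, -3, 7, -15, -5], [-2, 3, -5, 0, -17, 3]]
Take the 3×3 submatrix of C formed by columns 1, 2, 3: [[-3, 2, -9], [-3, -3, -3], [-2, 3, -5]]. Its determinant is (-3)·((-3)·(-5) - (-3)·3) - 2·((-3)·(-5) - (-3)·(-2)) + (-9)·((-3)·3 - (-3)·(-2)) = (-3)·24 - 2·9 + (-9)·(-15) = 45 ≠ 0.
So rank(C) ≥ 3; since C has 3 rows, rank(C) = 3.
rank(C) = 3 = n, so the pair (A, B) is completely controllable.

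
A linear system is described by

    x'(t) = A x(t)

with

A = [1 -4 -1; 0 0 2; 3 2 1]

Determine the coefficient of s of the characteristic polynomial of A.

Expand det(sI - A) for the 3×3 matrix.
p(s) = s^3 - 2s^2 + 28.
(Check: constant term = det(-A) = (-1)^3 det A = 28; coefficient of s^2 = -tr A = -2.)
The coefficient of s is 0.

0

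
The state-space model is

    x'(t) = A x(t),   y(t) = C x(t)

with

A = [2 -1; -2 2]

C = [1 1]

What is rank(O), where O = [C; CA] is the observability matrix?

2

CA = [[0, 1]]
Observability matrix O = [C; CA] = [[1, 1], [0, 1]]
det(O) = 1·1 - 1·0 = 1 - 0 = 1 ≠ 0, so rank(O) = 2.
rank(O) = 2 = n, so the pair (A, C) is completely observable.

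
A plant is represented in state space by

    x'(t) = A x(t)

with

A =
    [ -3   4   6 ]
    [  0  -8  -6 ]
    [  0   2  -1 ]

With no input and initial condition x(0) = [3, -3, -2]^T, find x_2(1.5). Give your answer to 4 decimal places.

0.0388

det(sI - A) = s^3 - (tr A)s^2 + (M11 + M22 + M33)s - det A, where Mii is the 2×2 principal minor of A obtained by deleting row i and column i.
tr A = (-3) + (-8) + (-1) = -12; M11 = (-8)·(-1) - (-6)·2 = 8 - (-12) = 20; M22 = (-3)·(-1) - 6·0 = 3 - 0 = 3; M33 = (-3)·(-8) - 4·0 = 24 - 0 = 24; sum of minors = 47.
det A = (-3)·((-8)·(-1) - (-6)·2) - 4·(0·(-1) - (-6)·0) + 6·(0·2 - (-8)·0) = (-3)·20 - 4·0 + 6·0 = -60.
So p(s) = det(sI - A) = s^3 + 12s^2 + 47s + 60.
Rational-root test: any integer root divides 60. Testing small divisors, s = -3 works: p(-3) = -27 + 108 + (-141) + 60 = 0, so (s + 3) is a factor.
Dividing, p(s) = (s + 3)(s^2 + 9s + 20).
Factor s^2 + 9s + 20: two numbers with sum -9 and product 20 are -4 and -5, so s^2 + 9s + 20 = (s + 4)(s + 5).
Hence p(s) = (s + 3) (s + 4) (s + 5), with roots -5, -4, -3.
The eigenvalues -5, -4, -3 are distinct and real, so A is diagonalisable and x(t) = e^{At} x(0) = V diag(e^{λ_i t}) V^{-1} x(0), where the columns of V are the eigenvectors.
λ = -5: A - (-5)I = [[2, 4, 6], [0, -3, -6], [0, 2, 4]]. v must be orthogonal to every row; (row 1) × (row 2) = [-6, 12, -6], so take v_1 = [1, -2, 1]^T.
λ = -4: A - (-4)I = [[1, 4, 6], [0, -4, -6], [0, 2, 3]]. v must be orthogonal to every row; (row 1) × (row 2) = [0, 6, -4], so take v_2 = [0, 3, -2]^T.
λ = -3: A - (-3)I = [[0, 4, 6], [0, -5, -6], [0, 2, 2]]. v must be orthogonal to every row; (row 1) × (row 2) = [6, 0, 0], so take v_3 = [1, 0, 0]^T.
V = [v_1 v_2 v_3] = [[1, 0, 1], [-2, 3, 0], [1, -2, 0]] has det V = 1, so V^{-1} = adj(V)/det V = [[0, -2, -3], [0, -1, -2], [1, 2, 3]].
Modal coordinates z(0) = V^{-1} x(0): 0·3 + (-2)·(-3) + (-3)·(-2) = 12; 0·3 + (-1)·(-3) + (-2)·(-2) = 7; 1·3 + 2·(-3) + 3·(-2) = -9; so z(0) = [12, 7, -9]^T.
x_2(t) = Σ_i (v_i)_2 · z_i(0) · e^{λ_i t} (row 2 of V times the modal terms).
x_2(1.5) = (-2)·12·e^{-5·1.5} + 3·7·e^{-4·1.5} + 0·(-9)·e^{-3·1.5} = (-24)·0.000553 + 21·0.002479 + 0·0.011109 = 0.0388.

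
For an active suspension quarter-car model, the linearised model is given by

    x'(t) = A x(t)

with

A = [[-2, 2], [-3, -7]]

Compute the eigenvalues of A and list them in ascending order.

-5, -4

det(sI - A) = s^2 - (tr A)s + det A, with tr A = (-2) + (-7) = -9 and det A = (-2)·(-7) - 2·(-3) = 14 - (-6) = 20.
So p(s) = det(sI - A) = s^2 + 9s + 20.
Factor s^2 + 9s + 20: two numbers with sum -9 and product 20 are -4 and -5, so s^2 + 9s + 20 = (s + 4)(s + 5).
Hence p(s) = (s + 4) (s + 5), with roots -5, -4.
All eigenvalues have negative real part, so the system is asymptotically stable.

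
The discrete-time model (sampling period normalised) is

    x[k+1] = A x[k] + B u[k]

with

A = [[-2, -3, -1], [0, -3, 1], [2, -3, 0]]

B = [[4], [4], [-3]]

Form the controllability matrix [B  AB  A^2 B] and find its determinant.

-2228

AB = [[-17], [-15], [-4]]
A^2B = [[83], [41], [11]]
Controllability matrix C = [B  AB  A^2B] = [[4, -17, 83], [4, -15, 41], [-3, -4, 11]]
Expanding along the first row, det(C) = 4·((-15)·11 - 41·(-4)) - (-17)·(4·11 - 41·(-3)) + 83·(4·(-4) - (-15)·(-3)) = 4·(-1) - (-17)·167 + 83·(-61) = -2228
Since det(C) ≠ 0, rank(C) = 3 and the system is completely controllable.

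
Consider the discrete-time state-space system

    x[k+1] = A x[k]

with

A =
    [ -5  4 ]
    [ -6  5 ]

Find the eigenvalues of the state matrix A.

-1, 1

det(zI - A) = z^2 - (tr A)z + det A, with tr A = (-5) + 5 = 0 and det A = (-5)·5 - 4·(-6) = -25 - (-24) = -1.
So p(z) = det(zI - A) = z^2 - 1.
Factor z^2 - 1: two numbers with sum 0 and product -1 are 1 and -1, so z^2 - 1 = (z - 1)(z + 1).
Hence p(z) = (z - 1) (z + 1), with roots -1, 1.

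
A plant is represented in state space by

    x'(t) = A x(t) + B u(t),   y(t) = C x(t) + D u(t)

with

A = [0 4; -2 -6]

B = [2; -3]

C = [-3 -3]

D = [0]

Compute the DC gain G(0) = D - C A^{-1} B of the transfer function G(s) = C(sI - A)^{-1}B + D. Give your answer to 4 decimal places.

1.5000

G(0) = C(-A)^{-1}B + D = -C A^{-1} B + D.
det A = 8, so A^{-1} = (1/8)·adj(A) = [[-3/4, -1/2], [1/4, 0]]
A^{-1} B = [0, 1/2]^T
C A^{-1} B = -3/2
G(0) = D - C A^{-1} B = 0 - (-3/2) = 3/2 ≈ 1.5000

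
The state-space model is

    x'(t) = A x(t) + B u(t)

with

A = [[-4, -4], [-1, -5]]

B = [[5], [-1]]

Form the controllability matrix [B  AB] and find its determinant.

AB = [[-16], [0]]
Controllability matrix C = [B  AB] = [[5, -16], [-1, 0]]
det(C) = 5·0 - (-16)·(-1) = 0 - 16 = -16
Since det(C) ≠ 0, rank(C) = 2 and the system is completely controllable.

-16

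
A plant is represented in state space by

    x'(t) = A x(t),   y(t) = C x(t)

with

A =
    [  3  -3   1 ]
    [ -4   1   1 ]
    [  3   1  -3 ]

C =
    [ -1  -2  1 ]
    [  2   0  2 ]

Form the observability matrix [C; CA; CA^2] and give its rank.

CA = [[8, 2, -6], [12, -4, -4]]
CA^2 = [[-2, -28, 28], [40, -44, 20]]
Observability matrix O = [C; CA; CA^2] = [[-1, -2, 1], [2, 0, 2], [8, 2, -6], [12, -4, -4], [-2, -28, 28], [40, -44, 20]]
Take the 3×3 submatrix of O formed by rows 1, 2, 3: [[-1, -2, 1], [2, 0, 2], [8, 2, -6]]. Its determinant is (-1)·(0·(-6) - 2·2) - (-2)·(2·(-6) - 2·8) + 1·(2·2 - 0·8) = (-1)·(-4) - (-2)·(-28) + 1·4 = -48 ≠ 0.
So rank(O) ≥ 3; since O has 3 columns, rank(O) = 3.
rank(O) = 3 = n, so the pair (A, C) is completely observable.

3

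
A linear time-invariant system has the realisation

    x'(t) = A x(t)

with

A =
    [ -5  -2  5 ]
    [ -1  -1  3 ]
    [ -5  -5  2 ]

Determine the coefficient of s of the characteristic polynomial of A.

31

Expand det(sI - A) for the 3×3 matrix.
p(s) = s^3 + 4s^2 + 31s + 39.
(Check: constant term = det(-A) = (-1)^3 det A = 39; coefficient of s^2 = -tr A = 4.)
The coefficient of s is 31.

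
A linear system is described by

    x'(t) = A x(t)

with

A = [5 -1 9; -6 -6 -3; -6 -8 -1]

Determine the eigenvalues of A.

det(sI - A) = s^3 - (tr A)s^2 + (M11 + M22 + M33)s - det A, where Mii is the 2×2 principal minor of A obtained by deleting row i and column i.
tr A = 5 + (-6) + (-1) = -2; M11 = (-6)·(-1) - (-3)·(-8) = 6 - 24 = -18; M22 = 5·(-1) - 9·(-6) = -5 - (-54) = 49; M33 = 5·(-6) - (-1)·(-6) = -30 - 6 = -36; sum of minors = -5.
det A = 5·((-6)·(-1) - (-3)·(-8)) - (-1)·((-6)·(-1) - (-3)·(-6)) + 9·((-6)·(-8) - (-6)·(-6)) = 5·(-18) - (-1)·(-12) + 9·12 = 6.
So p(s) = det(sI - A) = s^3 + 2s^2 - 5s - 6.
Rational-root test: any integer root divides -6. Testing small divisors, s = -1 works: p(-1) = -1 + 2 + 5 + (-6) = 0, so (s + 1) is a factor.
Dividing, p(s) = (s + 1)(s^2 + s - 6).
Factor s^2 + s - 6: two numbers with sum -1 and product -6 are 2 and -3, so s^2 + s - 6 = (s - 2)(s + 3).
Hence p(s) = (s - 2) (s + 1) (s + 3), with roots -3, -1, 2.
At least one eigenvalue has non-negative real part, so the system is not asymptotically stable.

-3, -1, 2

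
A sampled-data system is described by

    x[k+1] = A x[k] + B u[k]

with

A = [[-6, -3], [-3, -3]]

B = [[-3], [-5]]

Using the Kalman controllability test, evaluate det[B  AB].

AB = [[33], [24]]
Controllability matrix C = [B  AB] = [[-3, 33], [-5, 24]]
det(C) = (-3)·24 - 33·(-5) = -72 - (-165) = 93
Since det(C) ≠ 0, rank(C) = 2 and the system is completely controllable.

93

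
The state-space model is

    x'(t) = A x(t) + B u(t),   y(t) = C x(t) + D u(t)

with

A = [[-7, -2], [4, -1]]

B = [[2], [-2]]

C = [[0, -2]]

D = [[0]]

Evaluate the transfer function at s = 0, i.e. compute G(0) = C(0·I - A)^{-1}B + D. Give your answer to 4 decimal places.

G(0) = C(-A)^{-1}B + D = -C A^{-1} B + D.
det A = 15, so A^{-1} = (1/15)·adj(A) = [[-1/15, 2/15], [-4/15, -7/15]]
A^{-1} B = [-2/5, 2/5]^T
C A^{-1} B = -4/5
G(0) = D - C A^{-1} B = 0 - (-4/5) = 4/5 ≈ 0.8000

0.8000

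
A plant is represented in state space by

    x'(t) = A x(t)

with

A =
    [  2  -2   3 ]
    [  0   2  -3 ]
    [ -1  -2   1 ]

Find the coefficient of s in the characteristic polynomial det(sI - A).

Expand det(sI - A) for the 3×3 matrix.
p(s) = s^3 - 5s^2 + 5s + 8.
(Check: constant term = det(-A) = (-1)^3 det A = 8; coefficient of s^2 = -tr A = -5.)
The coefficient of s is 5.

5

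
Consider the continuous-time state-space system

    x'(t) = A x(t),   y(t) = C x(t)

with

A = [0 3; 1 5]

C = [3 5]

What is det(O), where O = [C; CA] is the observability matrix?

CA = [[5, 34]]
Observability matrix O = [C; CA] = [[3, 5], [5, 34]]
det(O) = 3·34 - 5·5 = 102 - 25 = 77
Since det(O) ≠ 0, rank(O) = 2 and the system is completely observable.

77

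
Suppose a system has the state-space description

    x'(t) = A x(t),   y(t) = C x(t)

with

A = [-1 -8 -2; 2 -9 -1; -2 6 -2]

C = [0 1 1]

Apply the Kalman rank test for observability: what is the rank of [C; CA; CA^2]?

CA = [[0, -3, -3]]
CA^2 = [[0, 9, 9]]
Observability matrix O = [C; CA; CA^2] = [[0, 1, 1], [0, -3, -3], [0, 9, 9]]
Every row of O is a scalar multiple of row 1 = [0, 1, 1] (multipliers 1, -3, 9), so the rows span a one-dimensional space.
O ≠ 0, hence rank(O) = 1.
rank(O) = 1 < n = 3, so the pair (A, C) is not completely observable.

1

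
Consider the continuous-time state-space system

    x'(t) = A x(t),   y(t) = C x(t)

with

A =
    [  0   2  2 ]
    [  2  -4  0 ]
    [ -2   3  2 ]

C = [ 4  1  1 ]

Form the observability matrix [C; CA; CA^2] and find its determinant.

462

CA = [[0, 7, 10]]
CA^2 = [[-6, 2, 20]]
Observability matrix O = [C; CA; CA^2] = [[4, 1, 1], [0, 7, 10], [-6, 2, 20]]
Expanding along the first row, det(O) = 4·(7·20 - 10·2) - 1·(0·20 - 10·(-6)) + 1·(0·2 - 7·(-6)) = 4·120 - 1·60 + 1·42 = 462
Since det(O) ≠ 0, rank(O) = 3 and the system is completely observable.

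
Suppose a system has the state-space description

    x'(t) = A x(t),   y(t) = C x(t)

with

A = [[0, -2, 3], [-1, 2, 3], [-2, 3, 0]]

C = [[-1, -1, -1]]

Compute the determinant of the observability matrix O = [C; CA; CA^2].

CA = [[3, -3, -6]]
CA^2 = [[15, -30, 0]]
Observability matrix O = [C; CA; CA^2] = [[-1, -1, -1], [3, -3, -6], [15, -30, 0]]
Expanding along the first row, det(O) = (-1)·((-3)·0 - (-6)·(-30)) - (-1)·(3·0 - (-6)·15) + (-1)·(3·(-30) - (-3)·15) = (-1)·(-180) - (-1)·90 + (-1)·(-45) = 315
Since det(O) ≠ 0, rank(O) = 3 and the system is completely observable.

315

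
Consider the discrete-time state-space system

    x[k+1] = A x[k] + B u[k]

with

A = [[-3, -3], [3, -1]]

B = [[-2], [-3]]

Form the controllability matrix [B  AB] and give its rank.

AB = [[15], [-3]]
Controllability matrix C = [B  AB] = [[-2, 15], [-3, -3]]
det(C) = (-2)·(-3) - 15·(-3) = 6 - (-45) = 51 ≠ 0, so rank(C) = 2.
rank(C) = 2 = n, so the pair (A, B) is completely controllable.

2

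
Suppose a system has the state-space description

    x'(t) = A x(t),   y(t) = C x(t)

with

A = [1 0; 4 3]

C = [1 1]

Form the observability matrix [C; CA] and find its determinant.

CA = [[5, 3]]
Observability matrix O = [C; CA] = [[1, 1], [5, 3]]
det(O) = 1·3 - 1·5 = 3 - 5 = -2
Since det(O) ≠ 0, rank(O) = 2 and the system is completely observable.

-2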